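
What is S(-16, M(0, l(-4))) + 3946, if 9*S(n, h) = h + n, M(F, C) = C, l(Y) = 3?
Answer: 35501/9 ≈ 3944.6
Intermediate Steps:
S(n, h) = h/9 + n/9 (S(n, h) = (h + n)/9 = h/9 + n/9)
S(-16, M(0, l(-4))) + 3946 = ((1/9)*3 + (1/9)*(-16)) + 3946 = (1/3 - 16/9) + 3946 = -13/9 + 3946 = 35501/9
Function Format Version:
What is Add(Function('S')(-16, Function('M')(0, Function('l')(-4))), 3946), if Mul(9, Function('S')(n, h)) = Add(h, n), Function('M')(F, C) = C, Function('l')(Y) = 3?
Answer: Rational(35501, 9) ≈ 3944.6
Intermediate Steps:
Function('S')(n, h) = Add(Mul(Rational(1, 9), h), Mul(Rational(1, 9), n)) (Function('S')(n, h) = Mul(Rational(1, 9), Add(h, n)) = Add(Mul(Rational(1, 9), h), Mul(Rational(1, 9), n)))
Add(Function('S')(-16, Function('M')(0, Function('l')(-4))), 3946) = Add(Add(Mul(Rational(1, 9), 3), Mul(Rational(1, 9), -16)), 3946) = Add(Add(Rational(1, 3), Rational(-16, 9)), 3946) = Add(Rational(-13, 9), 3946) = Rational(35501, 9)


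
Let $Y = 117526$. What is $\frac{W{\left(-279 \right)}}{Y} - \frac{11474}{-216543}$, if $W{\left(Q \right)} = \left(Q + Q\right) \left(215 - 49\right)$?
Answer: $- \frac{9354725840}{12724716309} \approx -0.73516$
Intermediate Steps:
$W{\left(Q \right)} = 332 Q$ ($W{\left(Q \right)} = 2 Q 166 = 332 Q$)
$\frac{W{\left(-279 \right)}}{Y} - \frac{11474}{-216543} = \frac{332 \left(-279\right)}{117526} - \frac{11474}{-216543} = \left(-92628\right) \frac{1}{117526} - - \frac{11474}{216543} = - \frac{46314}{58763} + \frac{11474}{216543} = - \frac{9354725840}{12724716309}$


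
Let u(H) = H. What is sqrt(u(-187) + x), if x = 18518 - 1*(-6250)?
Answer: sqrt(24581) ≈ 156.78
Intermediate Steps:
x = 24768 (x = 18518 + 6250 = 24768)
sqrt(u(-187) + x) = sqrt(-187 + 24768) = sqrt(24581)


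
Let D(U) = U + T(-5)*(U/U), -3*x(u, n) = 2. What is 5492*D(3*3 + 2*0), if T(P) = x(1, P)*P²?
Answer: -126316/3 ≈ -42105.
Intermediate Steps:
x(u, n) = -⅔ (x(u, n) = -⅓*2 = -⅔)
T(P) = -2*P²/3
D(U) = -50/3 + U (D(U) = U + (-⅔*(-5)²)*(U/U) = U - ⅔*25*1 = U - 50/3*1 = U - 50/3 = -50/3 + U)
5492*D(3*3 + 2*0) = 5492*(-50/3 + (3*3 + 2*0)) = 5492*(-50/3 + (9 + 0)) = 5492*(-50/3 + 9) = 5492*(-23/3) = -126316/3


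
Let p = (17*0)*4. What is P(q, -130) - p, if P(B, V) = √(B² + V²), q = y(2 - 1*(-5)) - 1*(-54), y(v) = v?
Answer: √20621 ≈ 143.60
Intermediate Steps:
q = 61 (q = (2 - 1*(-5)) - 1*(-54) = (2 + 5) + 54 = 7 + 54 = 61)
p = 0 (p = 0*4 = 0)
P(q, -130) - p = √(61² + (-130)²) - 1*0 = √(3721 + 16900) + 0 = √20621 + 0 = √20621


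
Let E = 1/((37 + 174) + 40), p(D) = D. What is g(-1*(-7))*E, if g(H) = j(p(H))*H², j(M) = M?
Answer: 343/251 ≈ 1.3665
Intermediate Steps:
g(H) = H³ (g(H) = H*H² = H³)
E = 1/251 (E = 1/(211 + 40) = 1/251 ≈ 0.0039841)
g(-1*(-7))*E = (-1*(-7))³*(1/251) = 7³*(1/251) = 343*(1/251) = 343/251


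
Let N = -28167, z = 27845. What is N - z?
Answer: -56012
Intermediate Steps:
N - z = -28167 - 1*27845 = -28167 - 27845 = -56012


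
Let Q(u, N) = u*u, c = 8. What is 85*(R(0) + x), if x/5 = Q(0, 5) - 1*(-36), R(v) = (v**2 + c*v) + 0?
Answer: 15300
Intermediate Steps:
Q(u, N) = u**2
R(v) = v**2 + 8*v (R(v) = (v**2 + 8*v) + 0 = v**2 + 8*v)
x = 180 (x = 5*(0**2 - 1*(-36)) = 5*(0 + 36) = 5*36 = 180)
85*(R(0) + x) = 85*(0*(8 + 0) + 180) = 85*(0*8 + 180) = 85*(0 + 180) = 85*180 = 15300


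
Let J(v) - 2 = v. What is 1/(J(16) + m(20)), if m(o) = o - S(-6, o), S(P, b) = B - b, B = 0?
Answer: 1/58 ≈ 0.017241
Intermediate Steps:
J(v) = 2 + v
S(P, b) = -b (S(P, b) = 0 - b = -b)
m(o) = 2*o (m(o) = o - (-1)*o = o + o = 2*o)
1/(J(16) + m(20)) = 1/((2 + 16) + 2*20) = 1/(18 + 40) = 1/58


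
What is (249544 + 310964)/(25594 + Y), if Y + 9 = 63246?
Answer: 560508/88831 ≈ 6.3098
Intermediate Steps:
Y = 63237 (Y = -9 + 63246 = 63237)
(249544 + 310964)/(25594 + Y) = (249544 + 310964)/(25594 + 63237) = 560508/88831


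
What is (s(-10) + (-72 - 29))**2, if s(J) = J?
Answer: 12321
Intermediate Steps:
(s(-10) + (-72 - 29))**2 = (-10 + (-72 - 29))**2 = (-10 - 101)**2 = (-111)**2 = 12321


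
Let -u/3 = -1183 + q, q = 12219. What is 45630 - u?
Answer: 78738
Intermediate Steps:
u = -33108 (u = -3*(-1183 + 12219) = -3*11036 = -33108)
45630 - u = 45630 - 1*(-33108) = 45630 + 33108 = 78738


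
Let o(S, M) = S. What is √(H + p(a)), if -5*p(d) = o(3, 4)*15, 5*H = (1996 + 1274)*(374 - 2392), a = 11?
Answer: I*√1319781 ≈ 1148.8*I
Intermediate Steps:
H = -1319772 (H = ((1996 + 1274)*(374 - 2392))/5 = (3270*(-2018))/5 = (⅕)*(-6598860) = -1319772)
p(d) = -9 (p(d) = -3*15/5 = -⅕*45 = -9)
√(H + p(a)) = √(-1319772 - 9) = √(-1319781) = I*√1319781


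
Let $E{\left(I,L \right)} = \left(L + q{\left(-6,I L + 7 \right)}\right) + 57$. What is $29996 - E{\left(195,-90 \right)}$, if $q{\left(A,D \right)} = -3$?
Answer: $30032$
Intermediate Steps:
$E{\left(I,L \right)} = 54 + L$ ($E{\left(I,L \right)} = \left(L - 3\right) + 57 = \left(-3 + L\right) + 57 = 54 + L$)
$29996 - E{\left(195,-90 \right)} = 29996 - \left(54 - 90\right) = 29996 - -36 = 29996 + 36 = 30032$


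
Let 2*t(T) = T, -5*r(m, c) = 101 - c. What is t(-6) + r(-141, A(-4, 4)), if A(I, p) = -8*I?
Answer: -84/5 ≈ -16.800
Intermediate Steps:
r(m, c) = -101/5 + c/5 (r(m, c) = -(101 - c)/5 = -101/5 + c/5)
t(T) = T/2
t(-6) + r(-141, A(-4, 4)) = (½)*(-6) + (-101/5 + (-8*(-4))/5) = -3 + (-101/5 + (⅕)*32) = -3 + (-101/5 + 32/5) = -3 - 69/5 = -84/5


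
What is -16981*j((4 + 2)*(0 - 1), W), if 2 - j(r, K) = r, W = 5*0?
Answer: -135848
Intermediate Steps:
W = 0
j(r, K) = 2 - r
-16981*j((4 + 2)*(0 - 1), W) = -16981*(2 - (4 + 2)*(0 - 1)) = -16981*(2 - 6*(-1)) = -16981*(2 - 1*(-6)) = -16981*(2 + 6) = -16981*8 = -135848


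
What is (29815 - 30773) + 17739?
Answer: 16781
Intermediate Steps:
(29815 - 30773) + 17739 = -958 + 17739 = 16781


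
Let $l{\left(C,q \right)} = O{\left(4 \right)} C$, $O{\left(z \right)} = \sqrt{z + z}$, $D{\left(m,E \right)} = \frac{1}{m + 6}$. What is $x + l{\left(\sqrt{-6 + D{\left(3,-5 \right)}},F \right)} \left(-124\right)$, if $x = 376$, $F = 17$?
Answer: $376 - \frac{248 i \sqrt{106}}{3} \approx 376.0 - 851.11 i$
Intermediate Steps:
$D{\left(m,E \right)} = \frac{1}{6 + m}$
$O{\left(z \right)} = \sqrt{2} \sqrt{z}$ ($O{\left(z \right)} = \sqrt{2 z} = \sqrt{2} \sqrt{z}$)
$l{\left(C,q \right)} = 2 C \sqrt{2}$ ($l{\left(C,q \right)} = \sqrt{2} \sqrt{4} C = \sqrt{2} \cdot 2 C = 2 \sqrt{2} C = 2 C \sqrt{2}$)
$x + l{\left(\sqrt{-6 + D{\left(3,-5 \right)}},F \right)} \left(-124\right) = 376 + 2 \sqrt{-6 + \frac{1}{6 + 3}} \sqrt{2} \left(-124\right) = 376 + 2 \sqrt{-6 + \frac{1}{9}} \sqrt{2} \left(-124\right) = 376 + 2 \sqrt{- \frac{53}{9}} \sqrt{2} \left(-124\right) = 376 + 2 \frac{i \sqrt{53}}{3} \sqrt{2} \left(-124\right) = 376 + \frac{2 i \sqrt{106}}{3} \left(-124\right) = 376 - \frac{248 i \sqrt{106}}{3}$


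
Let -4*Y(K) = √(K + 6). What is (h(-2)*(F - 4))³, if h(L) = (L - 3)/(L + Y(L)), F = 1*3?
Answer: -8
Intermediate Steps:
F = 3
Y(K) = -√(6 + K)/4 (Y(K) = -√(K + 6)/4 = -√(6 + K)/4)
h(L) = (-3 + L)/(L - √(6 + L)/4) (h(L) = (L - 3)/(L - √(6 + L)/4) = (-3 + L)/(L - √(6 + L)/4))
(h(-2)*(F - 4))³ = ((4*(-3 - 2)/(-√(6 - 2) + 4*(-2)))*(3 - 4))³ = ((4*(-5)/(-√4 - 8))*(-1))³ = ((4*(-5)/(-1*2 - 8))*(-1))³ = ((4*(-5)/(-2 - 8))*(-1))³ = ((4*(-5)/(-10))*(-1))³ = ((4*(-⅒)*(-5))*(-1))³ = (2*(-1))³ = (-2)³ = -8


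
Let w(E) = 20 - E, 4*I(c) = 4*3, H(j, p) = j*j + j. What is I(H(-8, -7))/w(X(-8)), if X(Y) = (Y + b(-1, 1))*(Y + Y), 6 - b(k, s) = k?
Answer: 3/4 ≈ 0.75000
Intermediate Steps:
H(j, p) = j + j**2 (H(j, p) = j**2 + j = j + j**2)
b(k, s) = 6 - k
X(Y) = 2*Y*(7 + Y) (X(Y) = (Y + (6 - 1*(-1)))*(Y + Y) = (Y + (6 + 1))*(2*Y) = (Y + 7)*(2*Y) = (7 + Y)*(2*Y) = 2*Y*(7 + Y))
I(c) = 3 (I(c) = (4*3)/4 = (1/4)*12 = 3)
I(H(-8, -7))/w(X(-8)) = 3/(20 - 2*(-8)*(7 - 8)) = 3/(20 - 2*(-8)*(-1)) = 3/(20 - 1*16) = 3/(20 - 16) = 3/4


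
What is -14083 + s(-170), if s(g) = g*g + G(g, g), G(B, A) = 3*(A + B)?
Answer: 13797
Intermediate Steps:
G(B, A) = 3*A + 3*B
s(g) = g**2 + 6*g (s(g) = g*g + (3*g + 3*g) = g**2 + 6*g)
-14083 + s(-170) = -14083 - 170*(6 - 170) = -14083 - 170*(-164) = -14083 + 27880 = 13797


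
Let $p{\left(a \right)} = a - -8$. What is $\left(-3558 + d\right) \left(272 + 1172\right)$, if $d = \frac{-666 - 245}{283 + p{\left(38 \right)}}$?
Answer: $- \frac{1691635892}{329} \approx -5.1418 \cdot 10^{6}$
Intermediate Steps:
$p{\left(a \right)} = 8 + a$ ($p{\left(a \right)} = a + 8 = 8 + a$)
$d = - \frac{911}{329}$ ($d = \frac{-666 - 245}{283 + \left(8 + 38\right)} = - \frac{911}{283 + 46} = - \frac{911}{329} \approx -2.769$)
$\left(-3558 + d\right) \left(272 + 1172\right) = \left(-3558 - \frac{911}{329}\right) \left(272 + 1172\right) = \left(- \frac{1171493}{329}\right) 1444 = - \frac{1691635892}{329}$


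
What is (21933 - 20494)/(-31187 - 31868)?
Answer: -1439/63055 ≈ -0.022821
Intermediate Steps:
(21933 - 20494)/(-31187 - 31868) = 1439/(-63055) = 1439*(-1/63055) = -1439/63055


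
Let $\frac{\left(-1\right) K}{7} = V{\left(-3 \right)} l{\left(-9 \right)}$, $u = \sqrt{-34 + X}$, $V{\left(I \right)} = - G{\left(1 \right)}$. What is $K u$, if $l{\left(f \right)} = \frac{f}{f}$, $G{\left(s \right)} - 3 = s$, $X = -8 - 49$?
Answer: $28 i \sqrt{91} \approx 267.1 i$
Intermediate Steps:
$X = -57$ ($X = -8 - 49 = -57$)
$G{\left(s \right)} = 3 + s$
$l{\left(f \right)} = 1$
$V{\left(I \right)} = -4$ ($V{\left(I \right)} = - (3 + 1) = \left(-1\right) 4 = -4$)
$u = i \sqrt{91}$ ($u = \sqrt{-34 - 57} = \sqrt{-91} = i \sqrt{91} \approx 9.5394 i$)
$K = 28$ ($K = - 7 \left(\left(-4\right) 1\right) = \left(-7\right) \left(-4\right) = 28$)
$K u = 28 i \sqrt{91}$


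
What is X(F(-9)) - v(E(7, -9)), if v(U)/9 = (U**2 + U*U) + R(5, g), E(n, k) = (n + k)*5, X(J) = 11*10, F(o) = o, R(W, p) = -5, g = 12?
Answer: -1645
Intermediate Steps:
X(J) = 110
E(n, k) = 5*k + 5*n (E(n, k) = (k + n)*5 = 5*k + 5*n)
v(U) = -45 + 18*U**2 (v(U) = 9*((U**2 + U*U) - 5) = 9*((U**2 + U**2) - 5) = 9*(2*U**2 - 5) = 9*(-5 + 2*U**2) = -45 + 18*U**2)
X(F(-9)) - v(E(7, -9)) = 110 - (-45 + 18*(5*(-9) + 5*7)**2) = 110 - (-45 + 18*(-45 + 35)**2) = 110 - (-45 + 18*(-10)**2) = 110 - (-45 + 18*100) = 110 - (-45 + 1800) = 110 - 1*1755 = 110 - 1755 = -1645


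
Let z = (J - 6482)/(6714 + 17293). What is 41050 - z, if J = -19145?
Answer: 985512977/24007 ≈ 41051.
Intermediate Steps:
z = -25627/24007 (z = (-19145 - 6482)/(6714 + 17293) = -25627/24007 ≈ -1.0675)
41050 - z = 41050 - 1*(-25627/24007) = 41050 + 25627/24007 = 985512977/24007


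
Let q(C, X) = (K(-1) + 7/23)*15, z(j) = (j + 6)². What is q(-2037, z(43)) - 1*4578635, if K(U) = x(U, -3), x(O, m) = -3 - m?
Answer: -105308500/23 ≈ -4.5786e+6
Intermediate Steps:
K(U) = 0 (K(U) = -3 - 1*(-3) = -3 + 3 = 0)
z(j) = (6 + j)²
q(C, X) = 105/23 (q(C, X) = (0 + 7/23)*15 = (7/23)*15 = 105/23)
q(-2037, z(43)) - 1*4578635 = 105/23 - 1*4578635 = 105/23 - 4578635 = -105308500/23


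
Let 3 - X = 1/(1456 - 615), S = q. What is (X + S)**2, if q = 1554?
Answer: 1714622638096/707281 ≈ 2.4242e+6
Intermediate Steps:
S = 1554
X = 2522/841 (X = 3 - 1/(1456 - 615) = 3 - 1/841 = 2522/841 ≈ 2.9988)
(X + S)**2 = (2522/841 + 1554)**2 = (1309436/841)**2 = 1714622638096/707281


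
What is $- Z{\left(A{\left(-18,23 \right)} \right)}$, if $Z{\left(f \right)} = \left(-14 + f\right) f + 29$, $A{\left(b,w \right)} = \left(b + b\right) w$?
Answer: $-697205$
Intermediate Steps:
$A{\left(b,w \right)} = 2 b w$
$Z{\left(f \right)} = 29 + f \left(-14 + f\right)$ ($Z{\left(f \right)} = f \left(-14 + f\right) + 29 = 29 + f \left(-14 + f\right)$)
$- Z{\left(A{\left(-18,23 \right)} \right)} = - (29 + \left(2 \left(-18\right) 23\right)^{2} - 14 \cdot 2 \left(-18\right) 23) = - (29 + \left(-828\right)^{2} - -11592) = - (29 + 685584 + 11592) = \left(-1\right) 697205 = -697205$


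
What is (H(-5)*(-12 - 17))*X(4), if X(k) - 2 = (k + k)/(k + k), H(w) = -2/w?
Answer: -174/5 ≈ -34.800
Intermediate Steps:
X(k) = 3 (X(k) = 2 + (k + k)/(k + k) = 2 + (2*k)/((2*k)) = 2 + (2*k)*(1/(2*k)) = 2 + 1 = 3)
(H(-5)*(-12 - 17))*X(4) = ((-2/(-5))*(-12 - 17))*3 = (-2*(-⅕)*(-29))*3 = ((⅖)*(-29))*3 = -58/5*3 = -174/5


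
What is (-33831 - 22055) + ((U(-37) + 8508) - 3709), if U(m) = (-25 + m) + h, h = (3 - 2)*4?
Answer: -51145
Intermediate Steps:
h = 4 (h = 1*4 = 4)
U(m) = -21 + m (U(m) = (-25 + m) + 4 = -21 + m)
(-33831 - 22055) + ((U(-37) + 8508) - 3709) = (-33831 - 22055) + (((-21 - 37) + 8508) - 3709) = -55886 + ((-58 + 8508) - 3709) = -55886 + (8450 - 3709) = -55886 + 4741 = -51145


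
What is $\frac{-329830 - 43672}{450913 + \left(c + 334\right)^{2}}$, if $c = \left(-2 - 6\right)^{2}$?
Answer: $- \frac{373502}{609317} \approx -0.61298$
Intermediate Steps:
$c = 64$ ($c = \left(-8\right)^{2} = 64$)
$\frac{-329830 - 43672}{450913 + \left(c + 334\right)^{2}} = \frac{-329830 - 43672}{450913 + \left(64 + 334\right)^{2}} = - \frac{373502}{450913 + 398^{2}} = - \frac{373502}{450913 + 158404} = - \frac{373502}{609317}$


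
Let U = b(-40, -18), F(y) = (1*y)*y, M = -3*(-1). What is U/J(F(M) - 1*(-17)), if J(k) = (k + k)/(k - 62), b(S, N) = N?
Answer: 162/13 ≈ 12.462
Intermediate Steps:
M = 3
F(y) = y² (F(y) = y*y = y²)
J(k) = 2*k/(-62 + k) (J(k) = (2*k)/(-62 + k) = 2*k/(-62 + k))
U = -18
U/J(F(M) - 1*(-17)) = -18*(-62 + (3² - 1*(-17)))/(2*(3² - 1*(-17))) = -18*(-62 + (9 + 17))/(2*(9 + 17)) = -18/(2*26/(-62 + 26)) = -18/(2*26/(-36)) = -18/(2*26*(-1/36)) = -18/(-13/9) = -18*(-9/13) = 162/13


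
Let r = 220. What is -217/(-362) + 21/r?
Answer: 27671/39820 ≈ 0.69490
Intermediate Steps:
-217/(-362) + 21/r = -217/(-362) + 21/220 = -217*(-1/362) + 21*(1/220) = 217/362 + 21/220 = 27671/39820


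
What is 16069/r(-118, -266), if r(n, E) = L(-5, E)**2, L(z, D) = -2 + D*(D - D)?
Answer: 16069/4 ≈ 4017.3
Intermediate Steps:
L(z, D) = -2 (L(z, D) = -2 + D*0 = -2 + 0 = -2)
r(n, E) = 4 (r(n, E) = (-2)**2 = 4)
16069/r(-118, -266) = 16069/4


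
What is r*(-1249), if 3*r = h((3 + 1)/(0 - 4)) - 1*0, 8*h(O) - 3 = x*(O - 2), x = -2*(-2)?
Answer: 3747/8 ≈ 468.38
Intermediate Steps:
x = 4
h(O) = -5/8 + O/2 (h(O) = 3/8 + (4*(O - 2))/8 = 3/8 + (4*(-2 + O))/8 = 3/8 + (-8 + 4*O)/8 = 3/8 + (-1 + O/2) = -5/8 + O/2)
r = -3/8 (r = ((-5/8 + ((3 + 1)/(0 - 4))/2) - 1*0)/3 = ((-5/8 + (4/(-4))/2) + 0)/3 = ((-5/8 + (4*(-1/4))/2) + 0)/3 = ((-5/8 + (1/2)*(-1)) + 0)/3 = ((-5/8 - 1/2) + 0)/3 = (-9/8 + 0)/3 = (1/3)*(-9/8) = -3/8 ≈ -0.37500)
r*(-1249) = -3/8*(-1249) = 3747/8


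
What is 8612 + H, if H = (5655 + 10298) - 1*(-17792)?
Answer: 42357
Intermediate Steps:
H = 33745 (H = 15953 + 17792 = 33745)
8612 + H = 8612 + 33745 = 42357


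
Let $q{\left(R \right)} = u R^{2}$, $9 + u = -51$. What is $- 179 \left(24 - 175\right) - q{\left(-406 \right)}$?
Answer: $9917189$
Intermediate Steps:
$u = -60$ ($u = -9 - 51 = -60$)
$q{\left(R \right)} = - 60 R^{2}$
$- 179 \left(24 - 175\right) - q{\left(-406 \right)} = - 179 \left(24 - 175\right) - - 60 \left(-406\right)^{2} = \left(-179\right) \left(-151\right) - \left(-60\right) 164836 = 27029 - -9890160 = 27029 + 9890160 = 9917189$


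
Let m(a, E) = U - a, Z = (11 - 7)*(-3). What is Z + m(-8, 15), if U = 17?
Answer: 13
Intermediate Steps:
Z = -12 (Z = 4*(-3) = -12)
m(a, E) = 17 - a
Z + m(-8, 15) = -12 + (17 - 1*(-8)) = -12 + (17 + 8) = -12 + 25 = 13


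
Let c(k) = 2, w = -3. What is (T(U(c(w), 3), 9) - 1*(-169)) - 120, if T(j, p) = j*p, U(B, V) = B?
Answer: 67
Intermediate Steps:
(T(U(c(w), 3), 9) - 1*(-169)) - 120 = (2*9 - 1*(-169)) - 120 = (18 + 169) - 120 = 187 - 120 = 67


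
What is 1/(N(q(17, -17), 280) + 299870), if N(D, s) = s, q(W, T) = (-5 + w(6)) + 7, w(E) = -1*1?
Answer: 1/300150 ≈ 3.3317e-6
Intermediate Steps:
w(E) = -1
q(W, T) = 1 (q(W, T) = (-5 - 1) + 7 = -6 + 7 = 1)
1/(N(q(17, -17), 280) + 299870) = 1/(280 + 299870) = 1/300150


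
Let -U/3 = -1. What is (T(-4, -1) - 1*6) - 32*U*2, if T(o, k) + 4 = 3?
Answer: -199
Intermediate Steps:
U = 3 (U = -3*(-1) = 3)
T(o, k) = -1 (T(o, k) = -4 + 3 = -1)
(T(-4, -1) - 1*6) - 32*U*2 = (-1 - 1*6) - 96*2 = (-1 - 6) - 32*6 = -7 - 192 = -199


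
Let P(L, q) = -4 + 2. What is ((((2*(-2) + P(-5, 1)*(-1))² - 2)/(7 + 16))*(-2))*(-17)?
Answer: 68/23 ≈ 2.9565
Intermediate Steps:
P(L, q) = -2
((((2*(-2) + P(-5, 1)*(-1))² - 2)/(7 + 16))*(-2))*(-17) = ((((2*(-2) - 2*(-1))² - 2)/(7 + 16))*(-2))*(-17) = ((((-4 + 2)² - 2)/23)*(-2))*(-17) = ((((-2)² - 2)*(1/23))*(-2))*(-17) = (((4 - 2)*(1/23))*(-2))*(-17) = ((2*(1/23))*(-2))*(-17) = ((2/23)*(-2))*(-17) = -4/23*(-17) = 68/23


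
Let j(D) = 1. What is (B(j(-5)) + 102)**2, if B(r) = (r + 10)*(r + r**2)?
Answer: 15376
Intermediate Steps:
B(r) = (10 + r)*(r + r**2)
(B(j(-5)) + 102)**2 = (1*(10 + 1**2 + 11*1) + 102)**2 = (1*(10 + 1 + 11) + 102)**2 = (1*22 + 102)**2 = (22 + 102)**2 = 124**2 = 15376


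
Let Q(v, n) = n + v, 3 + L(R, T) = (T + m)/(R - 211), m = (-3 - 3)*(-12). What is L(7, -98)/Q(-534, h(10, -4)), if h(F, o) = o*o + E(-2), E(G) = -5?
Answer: 293/53346 ≈ 0.0054924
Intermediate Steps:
h(F, o) = -5 + o**2 (h(F, o) = o*o - 5 = o**2 - 5 = -5 + o**2)
m = 72 (m = -6*(-12) = 72)
L(R, T) = -3 + (72 + T)/(-211 + R) (L(R, T) = -3 + (T + 72)/(R - 211) = -3 + (72 + T)/(-211 + R))
L(7, -98)/Q(-534, h(10, -4)) = ((705 - 98 - 3*7)/(-211 + 7))/((-5 + (-4)**2) - 534) = ((705 - 98 - 21)/(-204))/((-5 + 16) - 534) = (-1/204*586)/(11 - 534) = -293/102/(-523) = -293/102*(-1/523) = 293/53346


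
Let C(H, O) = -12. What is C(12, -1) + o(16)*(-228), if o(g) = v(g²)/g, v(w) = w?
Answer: -3660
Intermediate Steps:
o(g) = g (o(g) = g²/g = g)
C(12, -1) + o(16)*(-228) = -12 + 16*(-228) = -12 - 3648 = -3660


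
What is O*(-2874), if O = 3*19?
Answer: -163818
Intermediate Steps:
O = 57
O*(-2874) = 57*(-2874) = -163818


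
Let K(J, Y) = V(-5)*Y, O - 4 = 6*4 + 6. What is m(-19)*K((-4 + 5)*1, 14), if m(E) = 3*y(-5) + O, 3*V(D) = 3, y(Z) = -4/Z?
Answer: 2548/5 ≈ 509.60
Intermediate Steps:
O = 34 (O = 4 + (6*4 + 6) = 4 + (24 + 6) = 4 + 30 = 34)
V(D) = 1 (V(D) = (⅓)*3 = 1)
m(E) = 182/5 (m(E) = 3*(-4/(-5)) + 34 = 3*(-4*(-⅕)) + 34 = 3*(⅘) + 34 = 12/5 + 34 = 182/5)
K(J, Y) = Y (K(J, Y) = 1*Y = Y)
m(-19)*K((-4 + 5)*1, 14) = (182/5)*14 = 2548/5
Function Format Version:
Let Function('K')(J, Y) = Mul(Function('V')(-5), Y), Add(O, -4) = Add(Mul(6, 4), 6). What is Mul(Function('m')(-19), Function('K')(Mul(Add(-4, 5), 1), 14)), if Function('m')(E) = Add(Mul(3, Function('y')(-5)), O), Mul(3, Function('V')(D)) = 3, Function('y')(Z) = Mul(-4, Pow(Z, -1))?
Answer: Rational(2548, 5) ≈ 509.60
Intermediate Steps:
O = 34 (O = Add(4, Add(Mul(6, 4), 6)) = Add(4, Add(24, 6)) = Add(4, 30) = 34)
Function('V')(D) = 1 (Function('V')(D) = Mul(Rational(1, 3), 3) = 1)
Function('m')(E) = Rational(182, 5) (Function('m')(E) = Add(Mul(3, Mul(-4, Pow(-5, -1))), 34) = Add(Mul(3, Mul(-4, Rational(-1, 5))), 34) = Add(Mul(3, Rational(4, 5)), 34) = Add(Rational(12, 5), 34) = Rational(182, 5))
Function('K')(J, Y) = Y (Function('K')(J, Y) = Mul(1, Y) = Y)
Mul(Function('m')(-19), Function('K')(Mul(Add(-4, 5), 1), 14)) = Mul(Rational(182, 5), 14) = Rational(2548, 5)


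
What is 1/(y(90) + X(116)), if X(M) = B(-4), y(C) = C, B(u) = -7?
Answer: 1/83 ≈ 0.012048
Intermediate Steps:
X(M) = -7
1/(y(90) + X(116)) = 1/(90 - 7) = 1/83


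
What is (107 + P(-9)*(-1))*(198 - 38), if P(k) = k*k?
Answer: 4160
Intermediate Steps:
P(k) = k**2
(107 + P(-9)*(-1))*(198 - 38) = (107 + (-9)**2*(-1))*(198 - 38) = (107 + 81*(-1))*160 = (107 - 81)*160 = 26*160 = 4160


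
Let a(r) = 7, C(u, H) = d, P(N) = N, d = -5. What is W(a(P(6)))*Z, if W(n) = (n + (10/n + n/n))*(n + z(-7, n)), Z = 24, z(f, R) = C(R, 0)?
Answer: 3168/7 ≈ 452.57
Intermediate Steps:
C(u, H) = -5
z(f, R) = -5
W(n) = (-5 + n)*(1 + n + 10/n) (W(n) = (n + (10/n + n/n))*(n - 5) = (n + (10/n + 1))*(-5 + n) = (n + (1 + 10/n))*(-5 + n) = (1 + n + 10/n)*(-5 + n) = (-5 + n)*(1 + n + 10/n))
W(a(P(6)))*Z = (5 + 7² - 50/7 - 4*7)*24 = (5 + 49 - 50*⅐ - 28)*24 = (5 + 49 - 50/7 - 28)*24 = (132/7)*24 = 3168/7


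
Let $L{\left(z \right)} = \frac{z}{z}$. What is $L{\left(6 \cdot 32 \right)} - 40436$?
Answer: $-40435$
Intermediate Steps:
$L{\left(z \right)} = 1$
$L{\left(6 \cdot 32 \right)} - 40436 = 1 - 40436 = -40435$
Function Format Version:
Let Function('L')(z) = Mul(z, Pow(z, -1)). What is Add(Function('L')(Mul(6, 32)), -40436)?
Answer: -40435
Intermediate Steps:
Function('L')(z) = 1
Add(Function('L')(Mul(6, 32)), -40436) = Add(1, -40436) = -40435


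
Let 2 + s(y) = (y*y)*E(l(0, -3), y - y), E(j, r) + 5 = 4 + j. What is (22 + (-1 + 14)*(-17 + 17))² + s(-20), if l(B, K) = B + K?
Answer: -1118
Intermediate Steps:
E(j, r) = -1 + j (E(j, r) = -5 + (4 + j) = -1 + j)
s(y) = -2 - 4*y² (s(y) = -2 + (y*y)*(-1 + (0 - 3)) = -2 + y²*(-1 - 3) = -2 + y²*(-4) = -2 - 4*y²)
(22 + (-1 + 14)*(-17 + 17))² + s(-20) = (22 + (-1 + 14)*(-17 + 17))² + (-2 - 4*(-20)²) = (22 + 13*0)² + (-2 - 4*400) = (22 + 0)² + (-2 - 1600) = 22² - 1602 = 484 - 1602 = -1118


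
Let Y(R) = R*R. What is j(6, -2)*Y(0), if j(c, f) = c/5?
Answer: 0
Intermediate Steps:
j(c, f) = c/5 (j(c, f) = c*(⅕) = c/5)
Y(R) = R²
j(6, -2)*Y(0) = ((⅕)*6)*0² = (6/5)*0 = 0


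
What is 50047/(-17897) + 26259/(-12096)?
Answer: -358441945/72160704 ≈ -4.9673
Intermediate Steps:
50047/(-17897) + 26259/(-12096) = 50047*(-1/17897) + 26259*(-1/12096) = -50047/17897 - 8753/4032 = -358441945/72160704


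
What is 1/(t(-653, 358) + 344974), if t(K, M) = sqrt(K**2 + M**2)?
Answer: 344974/119006506103 - sqrt(554573)/119006506103 ≈ 2.8925e-6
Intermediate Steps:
1/(t(-653, 358) + 344974) = 1/(sqrt((-653)**2 + 358**2) + 344974) = 1/(sqrt(426409 + 128164) + 344974) = 1/(sqrt(554573) + 344974) = 1/(344974 + sqrt(554573))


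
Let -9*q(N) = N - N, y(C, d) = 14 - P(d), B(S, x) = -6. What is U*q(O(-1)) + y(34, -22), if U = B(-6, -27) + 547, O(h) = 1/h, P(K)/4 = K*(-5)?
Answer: -426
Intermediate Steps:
P(K) = -20*K (P(K) = 4*(K*(-5)) = 4*(-5*K) = -20*K)
y(C, d) = 14 + 20*d (y(C, d) = 14 - (-20)*d = 14 + 20*d)
O(h) = 1/h
q(N) = 0 (q(N) = -(N - N)/9 = -⅑*0 = 0)
U = 541 (U = -6 + 547 = 541)
U*q(O(-1)) + y(34, -22) = 541*0 + (14 + 20*(-22)) = 0 + (14 - 440) = 0 - 426 = -426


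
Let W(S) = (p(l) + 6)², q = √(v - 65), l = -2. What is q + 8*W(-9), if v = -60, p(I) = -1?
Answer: 200 + 5*I*√5 ≈ 200.0 + 11.18*I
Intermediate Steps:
q = 5*I*√5 (q = √(-60 - 65) = √(-125) = 5*I*√5 ≈ 11.18*I)
W(S) = 25 (W(S) = (-1 + 6)² = 5² = 25)
q + 8*W(-9) = 5*I*√5 + 8*25 = 5*I*√5 + 200 = 200 + 5*I*√5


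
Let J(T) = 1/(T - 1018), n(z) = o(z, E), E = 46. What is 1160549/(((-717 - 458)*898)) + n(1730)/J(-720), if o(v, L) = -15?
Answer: 27506599951/1055150 ≈ 26069.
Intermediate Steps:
n(z) = -15
J(T) = 1/(-1018 + T)
1160549/(((-717 - 458)*898)) + n(1730)/J(-720) = 1160549/(((-717 - 458)*898)) - 15/(1/(-1018 - 720)) = 1160549/((-1175*898)) - 15/(1/(-1738)) = 1160549/(-1055150) - 15/(-1/1738) = 1160549*(-1/1055150) - 15*(-1738) = -1160549/1055150 + 26070 = 27506599951/1055150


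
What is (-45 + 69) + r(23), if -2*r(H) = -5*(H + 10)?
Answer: 213/2 ≈ 106.50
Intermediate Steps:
r(H) = 25 + 5*H/2 (r(H) = -(-5)*(H + 10)/2 = -(-5)*(10 + H)/2 = -(-50 - 5*H)/2 = 25 + 5*H/2)
(-45 + 69) + r(23) = (-45 + 69) + (25 + (5/2)*23) = 24 + (25 + 115/2) = 24 + 165/2 = 213/2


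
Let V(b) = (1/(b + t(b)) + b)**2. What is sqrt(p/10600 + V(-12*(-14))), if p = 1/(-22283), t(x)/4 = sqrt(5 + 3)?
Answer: 21*sqrt(27904353654143558271969 + 2645466603868859904336*sqrt(2))/20738342440 - sqrt(2)*sqrt(27904353654143558271969 + 2645466603868859904336*sqrt(2))/20738342440 ≈ 168.01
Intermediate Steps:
t(x) = 8*sqrt(2) (t(x) = 4*sqrt(5 + 3) = 4*sqrt(8) = 4*(2*sqrt(2)) = 8*sqrt(2))
p = -1/22283 ≈ -4.4877e-5
V(b) = (b + 1/(b + 8*sqrt(2)))**2 (V(b) = (1/(b + 8*sqrt(2)) + b)**2 = (b + 1/(b + 8*sqrt(2)))**2)
sqrt(p/10600 + V(-12*(-14))) = sqrt(-1/22283/10600 + (1 + (-12*(-14))**2 + 8*(-12*(-14))*sqrt(2))**2/(-12*(-14) + 8*sqrt(2))**2) = sqrt(-1/22283*1/10600 + (1 + 168**2 + 8*168*sqrt(2))**2/(168 + 8*sqrt(2))**2) = sqrt(-1/236199800 + (1 + 28224 + 1344*sqrt(2))**2/(168 + 8*sqrt(2))**2) = sqrt(-1/236199800 + (28225 + 1344*sqrt(2))**2/(168 + 8*sqrt(2))**2)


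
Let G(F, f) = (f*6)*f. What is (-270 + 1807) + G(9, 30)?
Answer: 6937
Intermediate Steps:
G(F, f) = 6*f**2 (G(F, f) = (6*f)*f = 6*f**2)
(-270 + 1807) + G(9, 30) = (-270 + 1807) + 6*30**2 = 1537 + 6*900 = 1537 + 5400 = 6937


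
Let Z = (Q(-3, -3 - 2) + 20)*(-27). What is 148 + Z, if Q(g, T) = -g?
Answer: -473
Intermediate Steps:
Z = -621 (Z = (-1*(-3) + 20)*(-27) = (3 + 20)*(-27) = 23*(-27) = -621)
148 + Z = 148 - 621 = -473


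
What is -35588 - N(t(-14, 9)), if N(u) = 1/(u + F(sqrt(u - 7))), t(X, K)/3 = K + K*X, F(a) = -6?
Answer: -12704915/357 ≈ -35588.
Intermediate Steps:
t(X, K) = 3*K + 3*K*X (t(X, K) = 3*(K + K*X) = 3*K + 3*K*X)
N(u) = 1/(-6 + u) (N(u) = 1/(u - 6) = 1/(-6 + u))
-35588 - N(t(-14, 9)) = -35588 - 1/(-6 + 3*9*(1 - 14)) = -35588 - 1/(-6 + 3*9*(-13)) = -35588 - 1/(-6 - 351) = -35588 - 1/(-357) = -35588 - 1*(-1/357) = -35588 + 1/357 = -12704915/357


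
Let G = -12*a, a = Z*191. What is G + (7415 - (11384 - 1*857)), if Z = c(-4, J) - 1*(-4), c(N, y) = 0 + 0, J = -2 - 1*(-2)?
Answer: -12280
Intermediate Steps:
J = 0 (J = -2 + 2 = 0)
c(N, y) = 0
Z = 4 (Z = 0 - 1*(-4) = 0 + 4 = 4)
a = 764 (a = 4*191 = 764)
G = -9168 (G = -12*764 = -9168)
G + (7415 - (11384 - 1*857)) = -9168 + (7415 - (11384 - 1*857)) = -9168 + (7415 - (11384 - 857)) = -9168 + (7415 - 1*10527) = -9168 + (7415 - 10527) = -9168 - 3112 = -12280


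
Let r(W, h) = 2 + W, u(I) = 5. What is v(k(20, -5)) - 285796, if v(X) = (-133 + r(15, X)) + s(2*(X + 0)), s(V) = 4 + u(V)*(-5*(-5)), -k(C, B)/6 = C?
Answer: -285783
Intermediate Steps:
k(C, B) = -6*C
s(V) = 129 (s(V) = 4 + 5*(-5*(-5)) = 4 + 5*25 = 4 + 125 = 129)
v(X) = 13 (v(X) = (-133 + (2 + 15)) + 129 = (-133 + 17) + 129 = -116 + 129 = 13)
v(k(20, -5)) - 285796 = 13 - 285796 = -285783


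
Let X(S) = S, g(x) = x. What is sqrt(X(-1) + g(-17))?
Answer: 3*I*sqrt(2) ≈ 4.2426*I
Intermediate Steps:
sqrt(X(-1) + g(-17)) = sqrt(-1 - 17) = sqrt(-18) = 3*I*sqrt(2)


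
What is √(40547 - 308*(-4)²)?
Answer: √35619 ≈ 188.73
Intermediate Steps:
√(40547 - 308*(-4)²) = √(40547 - 308*16) = √(40547 - 4928) = √35619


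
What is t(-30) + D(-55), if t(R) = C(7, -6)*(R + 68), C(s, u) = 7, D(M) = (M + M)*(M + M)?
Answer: 12366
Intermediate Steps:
D(M) = 4*M² (D(M) = (2*M)*(2*M) = 4*M²)
t(R) = 476 + 7*R (t(R) = 7*(R + 68) = 7*(68 + R) = 476 + 7*R)
t(-30) + D(-55) = (476 + 7*(-30)) + 4*(-55)² = (476 - 210) + 4*3025 = 266 + 12100 = 12366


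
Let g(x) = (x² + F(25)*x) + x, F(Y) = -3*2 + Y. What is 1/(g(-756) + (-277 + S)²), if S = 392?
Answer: 1/569641 ≈ 1.7555e-6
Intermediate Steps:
F(Y) = -6 + Y
g(x) = x² + 20*x (g(x) = (x² + (-6 + 25)*x) + x = (x² + 19*x) + x = x² + 20*x)
1/(g(-756) + (-277 + S)²) = 1/(-756*(20 - 756) + (-277 + 392)²) = 1/(-756*(-736) + 115²) = 1/(556416 + 13225) = 1/569641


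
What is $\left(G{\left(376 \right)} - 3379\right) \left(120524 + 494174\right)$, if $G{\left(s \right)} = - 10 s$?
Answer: $-4388329022$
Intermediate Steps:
$\left(G{\left(376 \right)} - 3379\right) \left(120524 + 494174\right) = \left(\left(-10\right) 376 - 3379\right) \left(120524 + 494174\right) = \left(-3760 - 3379\right) 614698 = \left(-7139\right) 614698 = -4388329022$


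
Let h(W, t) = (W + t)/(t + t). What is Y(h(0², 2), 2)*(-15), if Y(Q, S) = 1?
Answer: -15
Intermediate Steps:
h(W, t) = (W + t)/(2*t) (h(W, t) = (W + t)/((2*t)) = (W + t)*(1/(2*t)) = (W + t)/(2*t))
Y(h(0², 2), 2)*(-15) = 1*(-15) = -15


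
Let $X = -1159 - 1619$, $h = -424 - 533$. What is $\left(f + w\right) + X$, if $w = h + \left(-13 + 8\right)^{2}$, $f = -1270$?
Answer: $-4980$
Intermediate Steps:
$h = -957$ ($h = -424 - 533 = -957$)
$X = -2778$ ($X = -1159 - 1619 = -2778$)
$w = -932$ ($w = -957 + \left(-13 + 8\right)^{2} = -957 + \left(-5\right)^{2} = -957 + 25 = -932$)
$\left(f + w\right) + X = \left(-1270 - 932\right) - 2778 = -2202 - 2778 = -4980$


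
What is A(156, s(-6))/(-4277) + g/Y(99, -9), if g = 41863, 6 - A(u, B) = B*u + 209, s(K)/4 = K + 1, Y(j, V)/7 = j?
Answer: 25289510/423423 ≈ 59.726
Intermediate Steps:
Y(j, V) = 7*j
s(K) = 4 + 4*K (s(K) = 4*(K + 1) = 4*(1 + K) = 4 + 4*K)
A(u, B) = -203 - B*u (A(u, B) = 6 - (B*u + 209) = 6 - (209 + B*u) = 6 + (-209 - B*u) = -203 - B*u)
A(156, s(-6))/(-4277) + g/Y(99, -9) = (-203 - 1*(4 + 4*(-6))*156)/(-4277) + 41863/((7*99)) = (-203 - 1*(4 - 24)*156)*(-1/4277) + 41863/693 = (-203 - 1*(-20)*156)*(-1/4277) + 41863*(1/693) = (-203 + 3120)*(-1/4277) + 41863/693 = 2917*(-1/4277) + 41863/693 = -2917/4277 + 41863/693 = 25289510/423423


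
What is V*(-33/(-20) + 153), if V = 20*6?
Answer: 18558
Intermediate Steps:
V = 120
V*(-33/(-20) + 153) = 120*(-33/(-20) + 153) = 120*(-33*(-1/20) + 153) = 120*(33/20 + 153) = 120*(3093/20) = 18558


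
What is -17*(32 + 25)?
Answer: -969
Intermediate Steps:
-17*(32 + 25) = -17*57 = -969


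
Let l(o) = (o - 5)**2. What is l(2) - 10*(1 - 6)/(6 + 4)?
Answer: 14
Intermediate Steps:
l(o) = (-5 + o)**2
l(2) - 10*(1 - 6)/(6 + 4) = (-5 + 2)**2 - 10*(1 - 6)/(6 + 4) = (-3)**2 - (-50)/10 = 9 - (-50)/10 = 9 - 10*(-1/2) = 9 + 5 = 14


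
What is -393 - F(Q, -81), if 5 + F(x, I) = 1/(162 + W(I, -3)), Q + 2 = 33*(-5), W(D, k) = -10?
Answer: -58977/152 ≈ -388.01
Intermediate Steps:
Q = -167 (Q = -2 + 33*(-5) = -2 - 165 = -167)
F(x, I) = -759/152 (F(x, I) = -5 + 1/(162 - 10) = -5 + 1/152 = -759/152)
-393 - F(Q, -81) = -393 - 1*(-759/152) = -393 + 759/152 = -58977/152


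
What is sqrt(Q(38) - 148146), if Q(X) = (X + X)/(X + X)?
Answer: I*sqrt(148145) ≈ 384.9*I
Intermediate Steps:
Q(X) = 1 (Q(X) = (2*X)/((2*X)) = (2*X)*(1/(2*X)) = 1)
sqrt(Q(38) - 148146) = sqrt(1 - 148146) = sqrt(-148145) = I*sqrt(148145)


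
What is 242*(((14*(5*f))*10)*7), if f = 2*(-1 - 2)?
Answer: -7114800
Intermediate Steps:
f = -6 (f = 2*(-3) = -6)
242*(((14*(5*f))*10)*7) = 242*(((14*(5*(-6)))*10)*7) = 242*(((14*(-30))*10)*7) = 242*(-420*10*7) = 242*(-4200*7) = 242*(-29400) = -7114800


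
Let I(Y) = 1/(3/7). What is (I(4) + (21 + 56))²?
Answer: 56644/9 ≈ 6293.8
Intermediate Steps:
I(Y) = 7/3 (I(Y) = 1/(3*(⅐)) = 1/(3/7) = 7/3)
(I(4) + (21 + 56))² = (7/3 + (21 + 56))² = (7/3 + 77)² = (238/3)² = 56644/9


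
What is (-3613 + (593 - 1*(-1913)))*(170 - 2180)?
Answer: 2225070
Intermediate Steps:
(-3613 + (593 - 1*(-1913)))*(170 - 2180) = (-3613 + (593 + 1913))*(-2010) = (-3613 + 2506)*(-2010) = -1107*(-2010) = 2225070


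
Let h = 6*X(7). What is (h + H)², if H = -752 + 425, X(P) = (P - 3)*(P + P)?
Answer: 81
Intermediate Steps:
X(P) = 2*P*(-3 + P) (X(P) = (-3 + P)*(2*P) = 2*P*(-3 + P))
H = -327
h = 336 (h = 6*(2*7*(-3 + 7)) = 6*(2*7*4) = 6*56 = 336)
(h + H)² = (336 - 327)² = 9² = 81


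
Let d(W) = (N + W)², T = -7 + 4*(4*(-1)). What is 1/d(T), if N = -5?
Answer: 1/784 ≈ 0.0012755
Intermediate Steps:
T = -23 (T = -7 + 4*(-4) = -7 - 16 = -23)
d(W) = (-5 + W)²
1/d(T) = 1/((-5 - 23)²) = 1/((-28)²) = 1/784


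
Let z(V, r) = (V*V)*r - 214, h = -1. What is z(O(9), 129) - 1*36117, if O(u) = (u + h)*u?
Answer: 632405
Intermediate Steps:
O(u) = u*(-1 + u) (O(u) = (u - 1)*u = (-1 + u)*u = u*(-1 + u))
z(V, r) = -214 + r*V**2 (z(V, r) = V**2*r - 214 = r*V**2 - 214 = -214 + r*V**2)
z(O(9), 129) - 1*36117 = (-214 + 129*(9*(-1 + 9))**2) - 1*36117 = (-214 + 129*(9*8)**2) - 36117 = (-214 + 129*72**2) - 36117 = (-214 + 129*5184) - 36117 = (-214 + 668736) - 36117 = 668522 - 36117 = 632405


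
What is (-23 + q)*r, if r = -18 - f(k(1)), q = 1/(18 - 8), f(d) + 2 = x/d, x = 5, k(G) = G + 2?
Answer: 12137/30 ≈ 404.57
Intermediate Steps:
k(G) = 2 + G
f(d) = -2 + 5/d
q = ⅒ (q = 1/10 = ⅒ ≈ 0.10000)
r = -53/3 (r = -18 - (-2 + 5/(2 + 1)) = -18 - (-2 + 5/3) = -18 - 1*(-⅓) = -18 + ⅓ = -53/3 ≈ -17.667)
(-23 + q)*r = (-23 + ⅒)*(-53/3) = -229/10*(-53/3) = 12137/30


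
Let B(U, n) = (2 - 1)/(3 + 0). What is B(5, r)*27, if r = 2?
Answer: 9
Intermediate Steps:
B(U, n) = 1/3
B(5, r)*27 = (1/3)*27 = 9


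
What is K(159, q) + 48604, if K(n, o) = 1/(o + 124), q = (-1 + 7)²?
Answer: 7776641/160 ≈ 48604.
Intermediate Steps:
q = 36 (q = 6² = 36)
K(n, o) = 1/(124 + o)
K(159, q) + 48604 = 1/(124 + 36) + 48604 = 1/160 + 48604 = 7776641/160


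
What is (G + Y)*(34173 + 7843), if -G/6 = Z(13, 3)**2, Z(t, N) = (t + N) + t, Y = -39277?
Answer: -1862275168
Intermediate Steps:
Z(t, N) = N + 2*t (Z(t, N) = (N + t) + t = N + 2*t)
G = -5046 (G = -6*(3 + 2*13)**2 = -6*(3 + 26)**2 = -6*29**2 = -6*841 = -5046)
(G + Y)*(34173 + 7843) = (-5046 - 39277)*(34173 + 7843) = -44323*42016 = -1862275168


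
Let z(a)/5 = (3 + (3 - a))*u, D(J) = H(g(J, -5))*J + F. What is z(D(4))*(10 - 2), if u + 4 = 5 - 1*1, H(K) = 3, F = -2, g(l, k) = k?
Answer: 0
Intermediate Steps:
u = 0 (u = -4 + (5 - 1*1) = -4 + (5 - 1) = -4 + 4 = 0)
D(J) = -2 + 3*J (D(J) = 3*J - 2 = -2 + 3*J)
z(a) = 0 (z(a) = 5*((3 + (3 - a))*0) = 5*((6 - a)*0) = 5*0 = 0)
z(D(4))*(10 - 2) = 0*(10 - 2) = 0*8 = 0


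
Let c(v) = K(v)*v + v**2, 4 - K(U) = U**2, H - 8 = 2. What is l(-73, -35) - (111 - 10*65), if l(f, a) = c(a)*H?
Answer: 440139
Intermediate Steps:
H = 10 (H = 8 + 2 = 10)
K(U) = 4 - U**2
c(v) = v**2 + v*(4 - v**2) (c(v) = (4 - v**2)*v + v**2 = v*(4 - v**2) + v**2 = v**2 + v*(4 - v**2))
l(f, a) = 10*a*(4 + a - a**2) (l(f, a) = (a*(4 + a - a**2))*10 = 10*a*(4 + a - a**2))
l(-73, -35) - (111 - 10*65) = 10*(-35)*(4 - 35 - 1*(-35)**2) - (111 - 10*65) = 10*(-35)*(4 - 35 - 1*1225) - (111 - 650) = 10*(-35)*(4 - 35 - 1225) - 1*(-539) = 10*(-35)*(-1256) + 539 = 439600 + 539 = 440139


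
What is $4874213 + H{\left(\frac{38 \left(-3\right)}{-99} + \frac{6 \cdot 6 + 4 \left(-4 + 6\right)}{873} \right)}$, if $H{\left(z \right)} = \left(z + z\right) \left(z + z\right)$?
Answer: $\frac{449488801487773}{92217609} \approx 4.8742 \cdot 10^{6}$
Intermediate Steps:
$H{\left(z \right)} = 4 z^{2}$ ($H{\left(z \right)} = 2 z 2 z = 4 z^{2}$)
$4874213 + H{\left(\frac{38 \left(-3\right)}{-99} + \frac{6 \cdot 6 + 4 \left(-4 + 6\right)}{873} \right)} = 4874213 + 4 \left(\frac{38 \left(-3\right)}{-99} + \frac{6 \cdot 6 + 4 \left(-4 + 6\right)}{873}\right)^{2} = 4874213 + 4 \left(\left(-114\right) \left(- \frac{1}{99}\right) + \left(36 + 4 \cdot 2\right) \frac{1}{873}\right)^{2} = 4874213 + 4 \left(\frac{38}{33} + \left(36 + 8\right) \frac{1}{873}\right)^{2} = 4874213 + 4 \left(\frac{38}{33} + 44 \cdot \frac{1}{873}\right)^{2} = 4874213 + 4 \left(\frac{38}{33} + \frac{44}{873}\right)^{2} = 4874213 + 4 \left(\frac{11542}{9603}\right)^{2} = 4874213 + 4 \cdot \frac{133217764}{92217609} = 4874213 + \frac{532871056}{92217609} = \frac{449488801487773}{92217609}$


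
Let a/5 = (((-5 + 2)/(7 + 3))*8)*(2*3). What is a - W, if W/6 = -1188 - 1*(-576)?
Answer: 3600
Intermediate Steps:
W = -3672 (W = 6*(-1188 - 1*(-576)) = 6*(-1188 + 576) = 6*(-612) = -3672)
a = -72 (a = 5*((((-5 + 2)/(7 + 3))*8)*(2*3)) = 5*((-3/10*8)*6) = 5*((-3*1/10*8)*6) = 5*(-3/10*8*6) = 5*(-12/5*6) = 5*(-72/5) = -72)
a - W = -72 - 1*(-3672) = -72 + 3672 = 3600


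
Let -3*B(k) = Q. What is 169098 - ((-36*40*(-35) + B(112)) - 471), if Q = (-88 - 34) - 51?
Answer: 357334/3 ≈ 1.1911e+5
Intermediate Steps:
Q = -173 (Q = -122 - 51 = -173)
B(k) = 173/3 (B(k) = -⅓*(-173) = 173/3)
169098 - ((-36*40*(-35) + B(112)) - 471) = 169098 - ((-36*40*(-35) + 173/3) - 471) = 169098 - ((-1440*(-35) + 173/3) - 471) = 169098 - ((50400 + 173/3) - 471) = 169098 - (151373/3 - 471) = 169098 - 1*149960/3 = 169098 - 149960/3 = 357334/3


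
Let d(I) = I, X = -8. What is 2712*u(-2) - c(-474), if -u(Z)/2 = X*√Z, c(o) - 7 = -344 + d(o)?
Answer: 811 + 43392*I*√2 ≈ 811.0 + 61366.0*I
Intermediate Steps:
c(o) = -337 + o (c(o) = 7 + (-344 + o) = -337 + o)
u(Z) = 16*√Z (u(Z) = -(-16)*√Z = 16*√Z)
2712*u(-2) - c(-474) = 2712*(16*√(-2)) - (-337 - 474) = 2712*(16*(I*√2)) - 1*(-811) = 2712*(16*I*√2) + 811 = 43392*I*√2 + 811 = 811 + 43392*I*√2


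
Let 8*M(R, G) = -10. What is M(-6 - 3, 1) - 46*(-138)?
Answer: 25387/4 ≈ 6346.8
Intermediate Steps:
M(R, G) = -5/4 (M(R, G) = (⅛)*(-10) = -5/4)
M(-6 - 3, 1) - 46*(-138) = -5/4 - 46*(-138) = -5/4 + 6348 = 25387/4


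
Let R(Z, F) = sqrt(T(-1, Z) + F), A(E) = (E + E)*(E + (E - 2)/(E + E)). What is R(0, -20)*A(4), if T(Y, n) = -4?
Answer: 68*I*sqrt(6) ≈ 166.57*I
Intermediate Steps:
A(E) = 2*E*(E + (-2 + E)/(2*E)) (A(E) = (2*E)*(E + (-2 + E)/((2*E))) = (2*E)*(E + (-2 + E)*(1/(2*E))) = (2*E)*(E + (-2 + E)/(2*E)) = 2*E*(E + (-2 + E)/(2*E)))
R(Z, F) = sqrt(-4 + F)
R(0, -20)*A(4) = sqrt(-4 - 20)*(-2 + 4 + 2*4**2) = sqrt(-24)*(-2 + 4 + 2*16) = (2*I*sqrt(6))*(-2 + 4 + 32) = (2*I*sqrt(6))*34 = 68*I*sqrt(6)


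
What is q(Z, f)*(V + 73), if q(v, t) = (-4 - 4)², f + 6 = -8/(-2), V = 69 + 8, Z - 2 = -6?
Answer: 9600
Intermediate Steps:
Z = -4 (Z = 2 - 6 = -4)
V = 77
f = -2 (f = -6 - 8/(-2) = -6 - 8*(-½) = -6 + 4 = -2)
q(v, t) = 64 (q(v, t) = (-8)² = 64)
q(Z, f)*(V + 73) = 64*(77 + 73) = 64*150 = 9600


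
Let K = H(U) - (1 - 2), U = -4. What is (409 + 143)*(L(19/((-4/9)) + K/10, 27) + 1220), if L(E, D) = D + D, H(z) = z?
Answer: 703248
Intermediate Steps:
K = -3 (K = -4 - (1 - 2) = -4 - 1*(-1) = -4 + 1 = -3)
L(E, D) = 2*D
(409 + 143)*(L(19/((-4/9)) + K/10, 27) + 1220) = (409 + 143)*(2*27 + 1220) = 552*(54 + 1220) = 552*1274 = 703248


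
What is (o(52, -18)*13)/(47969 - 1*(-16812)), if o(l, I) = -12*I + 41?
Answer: 3341/64781 ≈ 0.051574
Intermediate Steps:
o(l, I) = 41 - 12*I
(o(52, -18)*13)/(47969 - 1*(-16812)) = ((41 - 12*(-18))*13)/(47969 - 1*(-16812)) = ((41 + 216)*13)/(47969 + 16812) = (257*13)/64781 = 3341*(1/64781) = 3341/64781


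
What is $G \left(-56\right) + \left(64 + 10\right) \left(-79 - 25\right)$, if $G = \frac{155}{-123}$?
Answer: $- \frac{937928}{123} \approx -7625.4$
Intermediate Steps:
$G = - \frac{155}{123}$ ($G = 155 \left(- \frac{1}{123}\right) = - \frac{155}{123} \approx -1.2602$)
$G \left(-56\right) + \left(64 + 10\right) \left(-79 - 25\right) = \left(- \frac{155}{123}\right) \left(-56\right) + \left(64 + 10\right) \left(-79 - 25\right) = \frac{8680}{123} + 74 \left(-104\right) = \frac{8680}{123} - 7696 = - \frac{937928}{123}$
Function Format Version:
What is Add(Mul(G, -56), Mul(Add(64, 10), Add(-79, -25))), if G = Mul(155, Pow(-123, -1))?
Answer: Rational(-937928, 123) ≈ -7625.4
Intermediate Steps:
G = Rational(-155, 123) (G = Mul(155, Rational(-1, 123)) = Rational(-155, 123) ≈ -1.2602)
Add(Mul(G, -56), Mul(Add(64, 10), Add(-79, -25))) = Add(Mul(Rational(-155, 123), -56), Mul(Add(64, 10), Add(-79, -25))) = Add(Rational(8680, 123), Mul(74, -104)) = Add(Rational(8680, 123), -7696) = Rational(-937928, 123)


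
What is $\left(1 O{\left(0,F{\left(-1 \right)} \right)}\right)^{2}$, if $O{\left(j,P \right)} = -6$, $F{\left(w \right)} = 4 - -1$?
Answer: $36$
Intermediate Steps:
$F{\left(w \right)} = 5$ ($F{\left(w \right)} = 4 + 1 = 5$)
$\left(1 O{\left(0,F{\left(-1 \right)} \right)}\right)^{2} = \left(1 \left(-6\right)\right)^{2} = \left(-6\right)^{2} = 36$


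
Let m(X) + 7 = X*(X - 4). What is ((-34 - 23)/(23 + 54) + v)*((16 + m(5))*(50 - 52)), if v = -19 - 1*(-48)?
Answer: -8704/11 ≈ -791.27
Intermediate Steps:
m(X) = -7 + X*(-4 + X) (m(X) = -7 + X*(X - 4) = -7 + X*(-4 + X))
v = 29 (v = -19 + 48 = 29)
((-34 - 23)/(23 + 54) + v)*((16 + m(5))*(50 - 52)) = ((-34 - 23)/(23 + 54) + 29)*((16 + (-7 + 5² - 4*5))*(50 - 52)) = (-57/77 + 29)*((16 + (-7 + 25 - 20))*(-2)) = (-57*1/77 + 29)*((16 - 2)*(-2)) = (-57/77 + 29)*(14*(-2)) = (2176/77)*(-28) = -8704/11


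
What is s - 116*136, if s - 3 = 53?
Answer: -15720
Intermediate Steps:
s = 56 (s = 3 + 53 = 56)
s - 116*136 = 56 - 116*136 = 56 - 15776 = -15720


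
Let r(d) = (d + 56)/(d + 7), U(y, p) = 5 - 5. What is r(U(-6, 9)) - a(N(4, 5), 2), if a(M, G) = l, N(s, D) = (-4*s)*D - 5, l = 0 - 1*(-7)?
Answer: 1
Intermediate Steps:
l = 7 (l = 0 + 7 = 7)
N(s, D) = -5 - 4*D*s (N(s, D) = -4*D*s - 5 = -5 - 4*D*s)
U(y, p) = 0
r(d) = (56 + d)/(7 + d)
a(M, G) = 7
r(U(-6, 9)) - a(N(4, 5), 2) = (56 + 0)/(7 + 0) - 1*7 = 56/7 - 7 = (1/7)*56 - 7 = 8 - 7 = 1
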